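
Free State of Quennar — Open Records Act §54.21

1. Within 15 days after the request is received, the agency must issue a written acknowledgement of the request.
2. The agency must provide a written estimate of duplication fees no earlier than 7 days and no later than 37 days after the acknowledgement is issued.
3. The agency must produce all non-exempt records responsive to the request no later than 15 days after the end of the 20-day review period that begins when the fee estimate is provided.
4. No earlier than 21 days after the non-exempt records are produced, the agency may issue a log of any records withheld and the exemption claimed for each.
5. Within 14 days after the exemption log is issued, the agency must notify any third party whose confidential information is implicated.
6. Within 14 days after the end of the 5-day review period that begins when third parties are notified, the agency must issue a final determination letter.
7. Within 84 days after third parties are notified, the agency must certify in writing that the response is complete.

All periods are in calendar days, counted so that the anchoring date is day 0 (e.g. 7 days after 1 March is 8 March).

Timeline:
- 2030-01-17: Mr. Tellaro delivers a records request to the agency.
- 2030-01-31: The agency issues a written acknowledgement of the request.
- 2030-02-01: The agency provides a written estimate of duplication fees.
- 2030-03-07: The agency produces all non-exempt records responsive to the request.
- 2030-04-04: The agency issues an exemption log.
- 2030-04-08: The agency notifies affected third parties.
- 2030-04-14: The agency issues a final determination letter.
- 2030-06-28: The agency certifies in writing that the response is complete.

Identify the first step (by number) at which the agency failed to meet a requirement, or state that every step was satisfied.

Step 1: 15 days after 2030-01-17 (when the request is received) is 2030-02-01; 2030-01-31 is within that limit.
Step 2: the window is 7–37 days after 2030-01-31 (when the acknowledgement is issued), so 2030-02-07 through 2030-03-09; 2030-02-01 is 6 days too early.
Later steps need not be reached.

Step 2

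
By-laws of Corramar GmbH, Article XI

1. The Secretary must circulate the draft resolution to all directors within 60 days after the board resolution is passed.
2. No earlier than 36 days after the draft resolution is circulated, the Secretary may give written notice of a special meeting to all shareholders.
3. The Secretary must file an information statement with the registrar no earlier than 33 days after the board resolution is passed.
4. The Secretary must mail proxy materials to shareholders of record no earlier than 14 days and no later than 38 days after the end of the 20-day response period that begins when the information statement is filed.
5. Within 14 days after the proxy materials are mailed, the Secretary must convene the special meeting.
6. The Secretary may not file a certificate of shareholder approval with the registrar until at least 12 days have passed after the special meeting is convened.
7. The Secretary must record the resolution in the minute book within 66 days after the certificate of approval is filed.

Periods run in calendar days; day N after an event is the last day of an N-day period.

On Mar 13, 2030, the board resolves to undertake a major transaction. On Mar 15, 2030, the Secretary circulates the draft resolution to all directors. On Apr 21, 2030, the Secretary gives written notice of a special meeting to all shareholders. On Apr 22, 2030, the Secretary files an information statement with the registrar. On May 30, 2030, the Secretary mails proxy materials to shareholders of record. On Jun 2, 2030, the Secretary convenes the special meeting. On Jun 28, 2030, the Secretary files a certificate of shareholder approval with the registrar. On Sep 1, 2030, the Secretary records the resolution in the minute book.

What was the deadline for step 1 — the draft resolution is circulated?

May 12, 2030

Step 1 runs from Mar 13, 2030, when the board resolution is passed. 60 days after Mar 13, 2030 is May 12, 2030.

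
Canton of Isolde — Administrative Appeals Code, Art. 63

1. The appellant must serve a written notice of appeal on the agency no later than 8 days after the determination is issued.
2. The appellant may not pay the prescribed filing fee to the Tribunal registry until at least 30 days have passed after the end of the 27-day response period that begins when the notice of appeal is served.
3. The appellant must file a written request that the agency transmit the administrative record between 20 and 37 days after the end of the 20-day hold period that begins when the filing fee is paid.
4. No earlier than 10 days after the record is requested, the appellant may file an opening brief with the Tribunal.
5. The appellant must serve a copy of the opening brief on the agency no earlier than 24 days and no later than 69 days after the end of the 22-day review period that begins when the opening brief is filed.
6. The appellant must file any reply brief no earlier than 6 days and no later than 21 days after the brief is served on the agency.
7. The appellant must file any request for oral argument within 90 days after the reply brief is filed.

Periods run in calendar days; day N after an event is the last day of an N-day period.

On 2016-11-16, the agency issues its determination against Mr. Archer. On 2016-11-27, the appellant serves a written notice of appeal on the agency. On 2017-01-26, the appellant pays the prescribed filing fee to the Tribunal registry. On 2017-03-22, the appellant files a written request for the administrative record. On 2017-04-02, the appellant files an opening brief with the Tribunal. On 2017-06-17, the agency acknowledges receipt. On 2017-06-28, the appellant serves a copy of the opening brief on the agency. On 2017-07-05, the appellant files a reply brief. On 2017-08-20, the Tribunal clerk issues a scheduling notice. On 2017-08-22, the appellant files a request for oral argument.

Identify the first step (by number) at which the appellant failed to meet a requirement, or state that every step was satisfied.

Step 1: 8 days after 2016-11-16 (when the determination is issued) is 2016-11-24; 2016-11-27 misses that deadline by 3 days.
The procedure was therefore not followed at step 1.

Step 1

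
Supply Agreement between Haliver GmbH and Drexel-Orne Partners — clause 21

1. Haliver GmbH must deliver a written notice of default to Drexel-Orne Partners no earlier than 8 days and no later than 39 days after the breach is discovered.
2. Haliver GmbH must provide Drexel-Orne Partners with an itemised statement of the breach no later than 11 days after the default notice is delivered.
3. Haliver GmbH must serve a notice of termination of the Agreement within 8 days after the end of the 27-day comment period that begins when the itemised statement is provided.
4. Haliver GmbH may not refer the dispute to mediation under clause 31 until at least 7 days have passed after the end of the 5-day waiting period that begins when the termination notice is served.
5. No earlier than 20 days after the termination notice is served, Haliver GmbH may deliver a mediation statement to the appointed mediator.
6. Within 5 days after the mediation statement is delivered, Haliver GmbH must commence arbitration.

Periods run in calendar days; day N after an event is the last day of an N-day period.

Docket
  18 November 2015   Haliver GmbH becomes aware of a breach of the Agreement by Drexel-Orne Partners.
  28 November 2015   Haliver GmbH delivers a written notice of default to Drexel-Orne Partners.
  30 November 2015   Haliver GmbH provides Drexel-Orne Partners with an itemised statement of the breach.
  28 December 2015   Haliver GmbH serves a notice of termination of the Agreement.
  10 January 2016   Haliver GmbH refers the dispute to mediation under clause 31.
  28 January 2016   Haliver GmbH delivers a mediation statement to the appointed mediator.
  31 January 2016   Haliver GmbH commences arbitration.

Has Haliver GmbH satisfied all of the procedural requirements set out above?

Yes

Step 1 — 8 and 39 days from 18 November 2015 (when the breach is discovered) are 26 November 2015 and 27 December 2015 respectively; done 28 November 2015, which is between those dates.
Step 2 — counting 11 days from 28 November 2015 (when the default notice is delivered) gives a deadline of 9 December 2015; 30 November 2015 is within that limit.
Step 3 — counting 8 days from 27 December 2015 (end of the 27-day comment period, which began when the itemised statement is provided on 30 November 2015) gives a deadline of 4 January 2016; completed 28 December 2015, before the deadline.
Step 4 — must wait 7 days from 2 January 2016 (end of the 5-day waiting period, which began when the termination notice is served on 28 December 2015), so not before 9 January 2016; done 10 January 2016 — permitted.
Step 5 — must wait 20 days from 28 December 2015 (when the termination notice is served), so not before 17 January 2016; 28 January 2016 is on or after that date.
Step 6 — counting 5 days from 28 January 2016 (when the mediation statement is delivered) gives a deadline of 2 February 2016; done 31 January 2016 — timely.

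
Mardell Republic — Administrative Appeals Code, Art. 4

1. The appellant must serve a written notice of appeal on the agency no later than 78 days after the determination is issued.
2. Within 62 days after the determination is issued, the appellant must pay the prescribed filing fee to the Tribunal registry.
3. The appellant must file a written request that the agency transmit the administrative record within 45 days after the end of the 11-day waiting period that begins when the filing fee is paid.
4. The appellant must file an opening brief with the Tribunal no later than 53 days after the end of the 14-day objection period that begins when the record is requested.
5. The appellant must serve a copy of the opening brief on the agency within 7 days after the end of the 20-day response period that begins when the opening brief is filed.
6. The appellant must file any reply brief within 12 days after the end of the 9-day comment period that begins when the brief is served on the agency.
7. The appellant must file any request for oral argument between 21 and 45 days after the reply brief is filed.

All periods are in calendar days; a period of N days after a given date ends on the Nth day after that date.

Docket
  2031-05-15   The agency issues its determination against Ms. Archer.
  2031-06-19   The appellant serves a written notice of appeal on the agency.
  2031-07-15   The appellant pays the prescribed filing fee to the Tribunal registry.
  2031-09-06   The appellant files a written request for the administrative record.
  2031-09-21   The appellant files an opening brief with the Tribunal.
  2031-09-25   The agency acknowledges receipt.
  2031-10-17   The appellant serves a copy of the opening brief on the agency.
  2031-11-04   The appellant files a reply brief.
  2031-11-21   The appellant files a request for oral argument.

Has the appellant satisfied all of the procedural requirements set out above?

(1) due by 2031-05-15 + 78 days = 2031-08-01; done 2031-06-19 — timely.
(2) due by 2031-05-15 + 62 days = 2031-07-16; done 2031-07-15 — timely.
(3) due by 2031-07-26 + 45 days = 2031-09-09; done 2031-09-06 — timely.
(4) due by 2031-09-20 + 53 days = 2031-11-12; done 2031-09-21 — timely.
(5) due by 2031-10-11 + 7 days = 2031-10-18; 2031-10-17 is within that limit.
(6) due by 2031-10-26 + 12 days = 2031-11-07; done 2031-11-04 — timely.
(7) the permitted window runs from 2031-11-04 + 21 = 2031-11-25 to 2031-11-04 + 45 = 2031-12-19; done 2031-11-21 — 4 days before the window opened.
The analysis stops there.

No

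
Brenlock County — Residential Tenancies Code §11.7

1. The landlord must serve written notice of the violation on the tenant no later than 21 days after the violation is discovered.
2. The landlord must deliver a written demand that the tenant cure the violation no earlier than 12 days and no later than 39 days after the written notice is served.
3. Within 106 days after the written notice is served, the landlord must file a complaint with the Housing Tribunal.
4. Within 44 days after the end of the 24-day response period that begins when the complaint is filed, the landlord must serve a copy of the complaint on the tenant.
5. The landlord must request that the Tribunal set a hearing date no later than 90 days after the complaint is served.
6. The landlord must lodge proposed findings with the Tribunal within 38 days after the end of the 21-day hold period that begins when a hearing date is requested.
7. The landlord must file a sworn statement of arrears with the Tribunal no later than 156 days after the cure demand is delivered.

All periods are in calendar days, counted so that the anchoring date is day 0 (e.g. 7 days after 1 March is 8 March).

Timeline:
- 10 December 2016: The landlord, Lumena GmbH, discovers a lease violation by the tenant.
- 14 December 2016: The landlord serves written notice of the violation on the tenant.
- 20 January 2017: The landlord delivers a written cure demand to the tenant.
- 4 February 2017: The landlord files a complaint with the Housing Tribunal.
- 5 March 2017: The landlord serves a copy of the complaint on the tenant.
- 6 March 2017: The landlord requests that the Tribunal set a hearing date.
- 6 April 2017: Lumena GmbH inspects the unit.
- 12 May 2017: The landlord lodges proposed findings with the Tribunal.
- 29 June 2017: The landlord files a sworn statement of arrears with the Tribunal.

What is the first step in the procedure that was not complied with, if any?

Step 6

(1) due by 10 December 2016 + 21 days = 31 December 2016; completed 14 December 2016, before the deadline.
(2) the permitted window runs from 14 December 2016 + 12 = 26 December 2016 to 14 December 2016 + 39 = 22 January 2017; done 20 January 2017, which is between those dates.
(3) due by 14 December 2016 + 106 days = 30 March 2017; completed 4 February 2017, before the deadline.
(4) due by 28 February 2017 + 44 days = 13 April 2017; completed 5 March 2017, before the deadline.
(5) due by 5 March 2017 + 90 days = 3 June 2017; completed 6 March 2017, before the deadline.
(6) due by 27 March 2017 + 38 days = 4 May 2017; 12 May 2017 misses that deadline by 8 days.
The analysis stops there.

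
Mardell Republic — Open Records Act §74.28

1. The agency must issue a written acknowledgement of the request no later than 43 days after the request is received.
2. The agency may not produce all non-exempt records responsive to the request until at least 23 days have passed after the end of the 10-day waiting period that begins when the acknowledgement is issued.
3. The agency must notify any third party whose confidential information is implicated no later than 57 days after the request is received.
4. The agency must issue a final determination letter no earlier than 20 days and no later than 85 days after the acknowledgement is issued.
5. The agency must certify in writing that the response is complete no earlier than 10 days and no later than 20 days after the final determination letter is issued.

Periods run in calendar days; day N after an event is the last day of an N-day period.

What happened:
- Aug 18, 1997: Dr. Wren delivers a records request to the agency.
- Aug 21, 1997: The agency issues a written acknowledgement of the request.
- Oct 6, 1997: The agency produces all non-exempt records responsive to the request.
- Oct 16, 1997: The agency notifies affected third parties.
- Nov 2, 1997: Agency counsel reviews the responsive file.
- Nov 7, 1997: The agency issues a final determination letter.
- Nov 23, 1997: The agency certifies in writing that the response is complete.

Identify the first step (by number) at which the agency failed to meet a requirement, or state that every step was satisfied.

Step 1 — counting 43 days from Aug 18, 1997 (when the request is received) gives a deadline of Sep 30, 1997; done Aug 21, 1997 — timely.
Step 2 — must wait 23 days from Aug 31, 1997 (end of the 10-day waiting period, which began when the acknowledgement is issued on Aug 21, 1997), so not before Sep 23, 1997; Oct 6, 1997 is on or after that date.
Step 3 — counting 57 days from Aug 18, 1997 (when the request is received) gives a deadline of Oct 14, 1997; Oct 16, 1997 misses that deadline by 2 days.

Step 3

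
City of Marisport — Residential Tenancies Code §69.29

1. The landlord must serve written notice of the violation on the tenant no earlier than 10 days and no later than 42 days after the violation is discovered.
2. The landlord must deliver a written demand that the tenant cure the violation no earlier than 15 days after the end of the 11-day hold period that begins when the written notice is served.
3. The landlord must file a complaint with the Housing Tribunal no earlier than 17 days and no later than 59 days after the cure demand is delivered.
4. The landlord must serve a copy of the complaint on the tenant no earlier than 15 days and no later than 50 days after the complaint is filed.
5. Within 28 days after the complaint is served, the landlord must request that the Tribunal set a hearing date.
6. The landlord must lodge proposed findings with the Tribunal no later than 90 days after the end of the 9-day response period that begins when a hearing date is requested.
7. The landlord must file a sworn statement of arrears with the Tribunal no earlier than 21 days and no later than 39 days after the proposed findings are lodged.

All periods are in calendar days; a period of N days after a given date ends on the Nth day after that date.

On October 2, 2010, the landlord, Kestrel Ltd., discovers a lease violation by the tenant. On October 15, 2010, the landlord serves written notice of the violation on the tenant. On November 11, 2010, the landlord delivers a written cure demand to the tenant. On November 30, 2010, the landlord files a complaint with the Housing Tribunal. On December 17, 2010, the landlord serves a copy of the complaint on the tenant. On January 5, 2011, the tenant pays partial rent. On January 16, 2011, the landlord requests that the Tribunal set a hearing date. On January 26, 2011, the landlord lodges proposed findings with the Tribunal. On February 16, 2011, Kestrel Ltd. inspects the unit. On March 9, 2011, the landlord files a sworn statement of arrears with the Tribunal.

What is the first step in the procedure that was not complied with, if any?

Step 5

Step 1: the window is 10–42 days after October 2, 2010 (when the violation is discovered), so October 12, 2010 through November 13, 2010; October 15, 2010 falls inside that range.
Step 2: the earliest permitted date is 15 days after October 26, 2010 (end of the 11-day hold period, which began when the written notice is served on October 15, 2010), i.e. November 10, 2010; November 11, 2010 is on or after that date.
Step 3: the window is 17–59 days after November 11, 2010 (when the cure demand is delivered), so November 28, 2010 through January 9, 2011; done November 30, 2010, which is between those dates.
Step 4: the window is 15–50 days after November 30, 2010 (when the complaint is filed), so December 15, 2010 through January 19, 2011; done December 17, 2010, which is between those dates.
Step 5: 28 days after December 17, 2010 (when the complaint is served) is January 14, 2011; done January 16, 2011 — 2 days late.
That is the first point of non-compliance.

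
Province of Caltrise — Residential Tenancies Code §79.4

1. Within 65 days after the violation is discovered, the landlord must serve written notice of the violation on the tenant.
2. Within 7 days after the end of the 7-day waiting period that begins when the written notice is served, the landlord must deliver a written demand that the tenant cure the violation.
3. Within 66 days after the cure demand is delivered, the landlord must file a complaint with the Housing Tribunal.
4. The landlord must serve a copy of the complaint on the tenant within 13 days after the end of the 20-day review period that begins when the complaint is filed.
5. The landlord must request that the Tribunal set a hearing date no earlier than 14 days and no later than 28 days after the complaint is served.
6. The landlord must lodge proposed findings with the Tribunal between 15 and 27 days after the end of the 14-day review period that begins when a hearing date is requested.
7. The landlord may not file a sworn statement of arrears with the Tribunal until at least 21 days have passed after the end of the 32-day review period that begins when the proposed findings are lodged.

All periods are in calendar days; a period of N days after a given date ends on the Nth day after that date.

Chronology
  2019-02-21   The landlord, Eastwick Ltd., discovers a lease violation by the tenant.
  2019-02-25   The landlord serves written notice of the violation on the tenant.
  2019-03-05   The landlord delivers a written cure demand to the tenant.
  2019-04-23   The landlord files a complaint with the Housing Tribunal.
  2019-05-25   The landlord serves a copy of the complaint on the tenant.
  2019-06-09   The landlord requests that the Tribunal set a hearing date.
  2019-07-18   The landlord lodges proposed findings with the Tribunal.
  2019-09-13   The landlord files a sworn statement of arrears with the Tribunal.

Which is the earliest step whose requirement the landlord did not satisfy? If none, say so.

None — every step was satisfied

Step 1: 65 days after 2019-02-21 (when the violation is discovered) is 2019-04-27; completed 2019-02-25, before the deadline.
Step 2: 7 days after 2019-03-04 (end of the 7-day waiting period, which began when the written notice is served on 2019-02-25) is 2019-03-11; completed 2019-03-05, before the deadline.
Step 3: 66 days after 2019-03-05 (when the cure demand is delivered) is 2019-05-10; done 2019-04-23 — timely.
Step 4: 13 days after 2019-05-13 (end of the 20-day review period, which began when the complaint is filed on 2019-04-23) is 2019-05-26; completed 2019-05-25, before the deadline.
Step 5: the window is 14–28 days after 2019-05-25 (when the complaint is served), so 2019-06-08 through 2019-06-22; done 2019-06-09 — within the window.
Step 6: the window is 15–27 days after 2019-06-23 (end of the 14-day review period, which began when a hearing date is requested on 2019-06-09), so 2019-07-08 through 2019-07-20; 2019-07-18 falls inside that range.
Step 7: the earliest permitted date is 21 days after 2019-08-19 (end of the 32-day review period, which began when the proposed findings are lodged on 2019-07-18), i.e. 2019-09-09; done 2019-09-13, after the minimum wait.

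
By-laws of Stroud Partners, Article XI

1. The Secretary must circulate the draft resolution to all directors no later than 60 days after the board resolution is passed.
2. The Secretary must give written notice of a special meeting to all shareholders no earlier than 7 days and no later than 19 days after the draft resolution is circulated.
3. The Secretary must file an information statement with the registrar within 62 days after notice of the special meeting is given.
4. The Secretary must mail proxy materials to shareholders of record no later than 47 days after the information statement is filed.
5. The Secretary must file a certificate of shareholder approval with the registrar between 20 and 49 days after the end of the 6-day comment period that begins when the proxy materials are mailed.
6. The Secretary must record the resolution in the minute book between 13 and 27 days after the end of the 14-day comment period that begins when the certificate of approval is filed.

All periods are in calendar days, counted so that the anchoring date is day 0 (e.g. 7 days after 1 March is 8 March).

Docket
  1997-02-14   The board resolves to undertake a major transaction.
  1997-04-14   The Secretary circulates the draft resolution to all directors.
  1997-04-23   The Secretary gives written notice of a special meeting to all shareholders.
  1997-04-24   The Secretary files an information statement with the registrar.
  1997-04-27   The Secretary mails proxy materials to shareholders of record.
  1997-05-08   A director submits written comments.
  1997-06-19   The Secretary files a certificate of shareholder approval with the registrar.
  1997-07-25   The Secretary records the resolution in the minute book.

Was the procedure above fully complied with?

Step 1: 60 days after 1997-02-14 (when the board resolution is passed) is 1997-04-15; done 1997-04-14 — timely.
Step 2: the window is 7–19 days after 1997-04-14 (when the draft resolution is circulated), so 1997-04-21 through 1997-05-03; done 1997-04-23, which is between those dates.
Step 3: 62 days after 1997-04-23 (when notice of the special meeting is given) is 1997-06-24; 1997-04-24 is within that limit.
Step 4: 47 days after 1997-04-24 (when the information statement is filed) is 1997-06-10; 1997-04-27 is within that limit.
Step 5: the window is 20–49 days after 1997-05-03 (end of the 6-day comment period, which began when the proxy materials are mailed on 1997-04-27), so 1997-05-23 through 1997-06-21; done 1997-06-19, which is between those dates.
Step 6: the window is 13–27 days after 1997-07-03 (end of the 14-day comment period, which began when the certificate of approval is filed on 1997-06-19), so 1997-07-16 through 1997-07-30; done 1997-07-25, which is between those dates.

Yes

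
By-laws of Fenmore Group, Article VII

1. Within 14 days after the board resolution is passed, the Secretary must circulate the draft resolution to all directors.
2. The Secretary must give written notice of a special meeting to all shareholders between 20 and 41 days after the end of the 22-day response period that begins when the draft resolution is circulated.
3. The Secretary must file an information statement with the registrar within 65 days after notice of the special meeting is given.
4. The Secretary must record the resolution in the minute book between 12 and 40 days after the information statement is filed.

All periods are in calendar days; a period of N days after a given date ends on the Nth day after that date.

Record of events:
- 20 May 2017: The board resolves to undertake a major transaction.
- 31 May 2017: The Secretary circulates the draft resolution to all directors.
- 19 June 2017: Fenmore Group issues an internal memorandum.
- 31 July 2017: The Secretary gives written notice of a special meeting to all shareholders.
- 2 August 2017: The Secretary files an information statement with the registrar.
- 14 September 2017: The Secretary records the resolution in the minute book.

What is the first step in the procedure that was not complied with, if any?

(1) due by 20 May 2017 + 14 days = 3 June 2017; completed 31 May 2017, before the deadline.
(2) the permitted window runs from 22 June 2017 + 20 = 12 July 2017 to 22 June 2017 + 41 = 2 August 2017; done 31 July 2017, which is between those dates.
(3) due by 31 July 2017 + 65 days = 4 October 2017; completed 2 August 2017, before the deadline.
(4) the permitted window runs from 2 August 2017 + 12 = 14 August 2017 to 2 August 2017 + 40 = 11 September 2017; 14 September 2017 is 3 days past the end of the window.
Later steps need not be reached.

Step 4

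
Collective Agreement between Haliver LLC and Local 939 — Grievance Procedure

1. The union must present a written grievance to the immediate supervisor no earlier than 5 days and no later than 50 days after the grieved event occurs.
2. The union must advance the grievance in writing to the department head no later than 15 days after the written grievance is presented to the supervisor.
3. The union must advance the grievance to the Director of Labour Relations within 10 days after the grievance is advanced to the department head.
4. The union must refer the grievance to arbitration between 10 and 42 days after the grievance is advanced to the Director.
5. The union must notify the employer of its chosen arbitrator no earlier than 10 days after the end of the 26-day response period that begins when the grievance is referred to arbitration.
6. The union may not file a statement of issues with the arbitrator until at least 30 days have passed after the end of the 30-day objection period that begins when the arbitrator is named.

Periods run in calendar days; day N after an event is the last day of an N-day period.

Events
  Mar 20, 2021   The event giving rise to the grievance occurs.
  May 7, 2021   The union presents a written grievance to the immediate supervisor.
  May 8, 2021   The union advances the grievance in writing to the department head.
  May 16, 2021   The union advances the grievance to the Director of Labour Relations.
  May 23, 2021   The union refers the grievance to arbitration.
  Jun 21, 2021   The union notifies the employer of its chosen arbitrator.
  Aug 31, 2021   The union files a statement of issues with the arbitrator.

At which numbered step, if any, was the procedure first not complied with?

Step 1: the window is 5–50 days after Mar 20, 2021 (when the grieved event occurs), so Mar 25, 2021 through May 9, 2021; done May 7, 2021 — within the window.
Step 2: 15 days after May 7, 2021 (when the written grievance is presented to the supervisor) is May 22, 2021; May 8, 2021 is within that limit.
Step 3: 10 days after May 8, 2021 (when the grievance is advanced to the department head) is May 18, 2021; May 16, 2021 is within that limit.
Step 4: the window is 10–42 days after May 16, 2021 (when the grievance is advanced to the Director), so May 26, 2021 through Jun 27, 2021; May 23, 2021 is 3 days too early.
That is the first point of non-compliance.

Step 4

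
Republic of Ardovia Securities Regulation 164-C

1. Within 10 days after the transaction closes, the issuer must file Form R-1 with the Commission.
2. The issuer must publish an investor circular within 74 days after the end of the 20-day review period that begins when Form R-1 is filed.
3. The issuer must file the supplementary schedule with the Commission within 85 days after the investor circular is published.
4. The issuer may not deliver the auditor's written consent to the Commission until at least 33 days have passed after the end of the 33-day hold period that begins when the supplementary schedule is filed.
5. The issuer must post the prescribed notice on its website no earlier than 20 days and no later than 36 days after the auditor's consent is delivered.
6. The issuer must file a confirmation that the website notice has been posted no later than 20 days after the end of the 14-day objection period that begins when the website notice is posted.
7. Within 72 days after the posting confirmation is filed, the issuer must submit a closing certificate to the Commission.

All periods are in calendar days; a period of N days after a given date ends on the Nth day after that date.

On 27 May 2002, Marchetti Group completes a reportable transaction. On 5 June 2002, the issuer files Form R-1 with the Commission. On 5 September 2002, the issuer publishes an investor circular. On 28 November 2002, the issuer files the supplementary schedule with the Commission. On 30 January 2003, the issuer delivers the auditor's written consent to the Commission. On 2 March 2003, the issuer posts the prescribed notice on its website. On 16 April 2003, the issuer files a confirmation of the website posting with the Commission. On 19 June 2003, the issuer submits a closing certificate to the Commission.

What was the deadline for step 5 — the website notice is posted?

Step 5 runs from 30 January 2003, when the auditor's consent is delivered. The window is 20–36 days after 30 January 2003; it closes on 7 March 2003.

7 March 2003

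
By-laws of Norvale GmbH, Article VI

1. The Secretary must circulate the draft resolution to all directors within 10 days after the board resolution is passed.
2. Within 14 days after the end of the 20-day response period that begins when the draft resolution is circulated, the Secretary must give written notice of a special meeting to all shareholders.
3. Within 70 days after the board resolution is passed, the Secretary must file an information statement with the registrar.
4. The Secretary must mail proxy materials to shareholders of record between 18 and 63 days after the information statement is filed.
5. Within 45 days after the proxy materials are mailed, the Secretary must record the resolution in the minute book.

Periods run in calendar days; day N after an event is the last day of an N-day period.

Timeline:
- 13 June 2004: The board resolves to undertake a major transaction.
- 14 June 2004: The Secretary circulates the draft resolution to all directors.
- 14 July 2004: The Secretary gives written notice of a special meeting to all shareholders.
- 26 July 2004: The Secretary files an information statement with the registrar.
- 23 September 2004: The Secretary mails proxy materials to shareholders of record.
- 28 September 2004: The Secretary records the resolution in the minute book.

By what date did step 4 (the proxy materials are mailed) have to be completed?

27 September 2004

Step 4 runs from 26 July 2004, when the information statement is filed. The window is 18–63 days after 26 July 2004; it closes on 27 September 2004.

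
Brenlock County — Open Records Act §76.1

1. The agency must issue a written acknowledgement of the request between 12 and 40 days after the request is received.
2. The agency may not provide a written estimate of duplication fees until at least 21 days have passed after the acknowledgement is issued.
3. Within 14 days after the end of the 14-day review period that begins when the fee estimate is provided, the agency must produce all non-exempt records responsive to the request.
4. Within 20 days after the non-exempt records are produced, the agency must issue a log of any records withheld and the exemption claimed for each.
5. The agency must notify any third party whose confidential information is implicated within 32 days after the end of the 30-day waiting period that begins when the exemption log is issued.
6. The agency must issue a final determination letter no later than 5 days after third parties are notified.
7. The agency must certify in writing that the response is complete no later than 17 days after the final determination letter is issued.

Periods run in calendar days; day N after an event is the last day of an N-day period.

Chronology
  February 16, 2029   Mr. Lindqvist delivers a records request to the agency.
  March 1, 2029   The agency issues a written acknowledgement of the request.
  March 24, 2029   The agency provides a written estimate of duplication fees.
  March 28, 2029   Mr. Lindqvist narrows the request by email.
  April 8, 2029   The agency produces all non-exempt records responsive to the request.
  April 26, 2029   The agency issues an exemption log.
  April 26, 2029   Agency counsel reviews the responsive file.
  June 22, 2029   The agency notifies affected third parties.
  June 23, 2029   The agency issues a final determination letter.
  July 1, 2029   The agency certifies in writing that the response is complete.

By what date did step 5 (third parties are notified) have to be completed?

The exemption log is issued on April 26, 2029; the 30-day waiting period therefore ends May 26, 2029, and step 5 runs from that date. 32 days after May 26, 2029 is June 27, 2029.

June 27, 2029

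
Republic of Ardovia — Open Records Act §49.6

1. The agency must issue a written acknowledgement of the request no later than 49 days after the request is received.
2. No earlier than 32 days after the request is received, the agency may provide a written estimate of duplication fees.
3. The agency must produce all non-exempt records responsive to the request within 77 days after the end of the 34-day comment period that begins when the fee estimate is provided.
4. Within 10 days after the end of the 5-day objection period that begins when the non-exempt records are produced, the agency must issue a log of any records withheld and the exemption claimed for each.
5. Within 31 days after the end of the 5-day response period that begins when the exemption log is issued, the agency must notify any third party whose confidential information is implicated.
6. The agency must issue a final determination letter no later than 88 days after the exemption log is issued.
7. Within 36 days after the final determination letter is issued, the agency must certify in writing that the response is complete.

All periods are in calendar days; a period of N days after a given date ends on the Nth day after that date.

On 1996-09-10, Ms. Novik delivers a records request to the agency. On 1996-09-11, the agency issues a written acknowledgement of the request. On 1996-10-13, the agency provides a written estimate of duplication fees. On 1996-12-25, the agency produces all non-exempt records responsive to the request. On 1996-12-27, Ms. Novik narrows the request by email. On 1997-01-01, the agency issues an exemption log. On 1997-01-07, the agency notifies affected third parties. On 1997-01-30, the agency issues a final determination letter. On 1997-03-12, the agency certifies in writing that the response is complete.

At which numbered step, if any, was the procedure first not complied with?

(1) due by 1996-09-10 + 49 days = 1996-10-29; 1996-09-11 is within that limit.
(2) permitted from 1996-09-10 + 32 days = 1996-10-12 onward; done 1996-10-13, after the minimum wait.
(3) due by 1996-11-16 + 77 days = 1997-02-01; done 1996-12-25 — timely.
(4) due by 1996-12-30 + 10 days = 1997-01-09; completed 1997-01-01, before the deadline.
(5) due by 1997-01-06 + 31 days = 1997-02-06; completed 1997-01-07, before the deadline.
(6) due by 1997-01-01 + 88 days = 1997-03-30; completed 1997-01-30, before the deadline.
(7) due by 1997-01-30 + 36 days = 1997-03-07; 1997-03-12 misses that deadline by 5 days.
No need to go further; step 7 was not satisfied.

Step 7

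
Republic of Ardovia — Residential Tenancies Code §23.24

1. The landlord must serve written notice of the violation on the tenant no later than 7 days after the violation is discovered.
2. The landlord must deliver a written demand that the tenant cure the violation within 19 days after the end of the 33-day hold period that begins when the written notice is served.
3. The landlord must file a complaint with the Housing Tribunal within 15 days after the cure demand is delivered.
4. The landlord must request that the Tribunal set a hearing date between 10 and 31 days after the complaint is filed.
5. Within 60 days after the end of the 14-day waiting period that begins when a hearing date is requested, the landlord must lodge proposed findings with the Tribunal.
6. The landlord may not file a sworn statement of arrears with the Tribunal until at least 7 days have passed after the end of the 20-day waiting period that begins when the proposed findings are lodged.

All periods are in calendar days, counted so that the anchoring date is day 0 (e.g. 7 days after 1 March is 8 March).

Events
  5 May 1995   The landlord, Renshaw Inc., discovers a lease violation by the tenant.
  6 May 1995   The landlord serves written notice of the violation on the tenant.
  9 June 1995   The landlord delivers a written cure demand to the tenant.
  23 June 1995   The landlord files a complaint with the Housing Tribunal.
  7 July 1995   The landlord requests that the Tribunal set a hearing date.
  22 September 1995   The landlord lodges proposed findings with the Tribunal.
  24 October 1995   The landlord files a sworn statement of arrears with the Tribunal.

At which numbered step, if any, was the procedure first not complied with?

Step 5

(1) due by 5 May 1995 + 7 days = 12 May 1995; 6 May 1995 is within that limit.
(2) due by 8 June 1995 + 19 days = 27 June 1995; done 9 June 1995 — timely.
(3) due by 9 June 1995 + 15 days = 24 June 1995; completed 23 June 1995, before the deadline.
(4) the permitted window runs from 23 June 1995 + 10 = 3 July 1995 to 23 June 1995 + 31 = 24 July 1995; 7 July 1995 falls inside that range.
(5) due by 21 July 1995 + 60 days = 19 September 1995; 22 September 1995 misses that deadline by 3 days.
The analysis stops there.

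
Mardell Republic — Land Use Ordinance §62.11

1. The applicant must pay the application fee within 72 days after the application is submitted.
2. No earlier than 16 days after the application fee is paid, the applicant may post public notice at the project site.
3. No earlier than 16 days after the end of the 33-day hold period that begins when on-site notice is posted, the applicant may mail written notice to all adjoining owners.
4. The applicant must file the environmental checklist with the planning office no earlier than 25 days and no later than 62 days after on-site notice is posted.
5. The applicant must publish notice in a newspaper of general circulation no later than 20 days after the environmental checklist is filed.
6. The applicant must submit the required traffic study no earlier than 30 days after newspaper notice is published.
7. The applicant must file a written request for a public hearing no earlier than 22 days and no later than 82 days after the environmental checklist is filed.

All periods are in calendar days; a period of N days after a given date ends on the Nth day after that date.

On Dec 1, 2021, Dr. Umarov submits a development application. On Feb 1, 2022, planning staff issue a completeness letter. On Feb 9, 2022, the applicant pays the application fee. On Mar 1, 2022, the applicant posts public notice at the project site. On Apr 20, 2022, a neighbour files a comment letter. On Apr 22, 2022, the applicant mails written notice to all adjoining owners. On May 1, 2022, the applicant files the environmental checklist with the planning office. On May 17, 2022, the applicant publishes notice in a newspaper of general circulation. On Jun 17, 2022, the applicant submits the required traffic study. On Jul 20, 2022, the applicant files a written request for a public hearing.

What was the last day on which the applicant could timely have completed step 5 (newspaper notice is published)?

Step 5 runs from May 1, 2022, when the environmental checklist is filed. 20 days after May 1, 2022 is May 21, 2022.

May 21, 2022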